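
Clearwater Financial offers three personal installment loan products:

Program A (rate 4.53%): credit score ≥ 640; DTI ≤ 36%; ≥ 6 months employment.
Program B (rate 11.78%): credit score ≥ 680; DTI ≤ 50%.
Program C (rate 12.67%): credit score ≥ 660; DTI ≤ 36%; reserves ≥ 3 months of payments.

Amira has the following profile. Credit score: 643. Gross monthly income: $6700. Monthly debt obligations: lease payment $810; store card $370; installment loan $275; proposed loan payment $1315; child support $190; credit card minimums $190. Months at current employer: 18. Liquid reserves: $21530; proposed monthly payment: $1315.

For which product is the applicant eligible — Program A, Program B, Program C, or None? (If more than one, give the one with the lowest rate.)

Total debts = (810 + 370 + 275 + 1,315 + 190 + 190) = 3,150; DTI = 3,150/6,700 = 47%.
Reserves = 21,530/1,315 = 16.4 months.
Program A: score 643 ≥ 640; DTI 47% > 36%; employment 18 ≥ 6 mo → does not qualify.
Program B: score 643 < 680; DTI 47% ≤ 50% → does not qualify.
Program C: score 643 < 660; DTI 47% > 36%; reserves 16.4 ≥ 3 mo → does not qualify.

None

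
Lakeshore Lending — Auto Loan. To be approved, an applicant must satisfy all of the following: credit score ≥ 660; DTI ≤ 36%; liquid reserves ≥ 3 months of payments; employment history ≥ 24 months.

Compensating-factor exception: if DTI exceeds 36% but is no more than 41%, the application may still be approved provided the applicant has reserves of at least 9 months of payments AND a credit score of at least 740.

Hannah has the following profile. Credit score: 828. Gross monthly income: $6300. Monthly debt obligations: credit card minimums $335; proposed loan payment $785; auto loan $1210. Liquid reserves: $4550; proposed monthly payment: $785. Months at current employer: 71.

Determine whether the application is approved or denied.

Denied

Credit score 828 ≥ 660 (meets base)
Total debts = (335 + 785 + 1,210) = 2,330. DTI = 2,330/6,300 = 37% > 36% — standard DTI limit exceeded.
Reserves: 4,550 ÷ 785 = 5.8 months (meets 3-month minimum)
Employment 71 ≥ 24 months
37% falls in the override range (36%–41%), so the compensating-factor test applies.
Override check — reserves: 5.8 mo (short of 9); score: 828 (ok).
Compensating-factor requirement not fully met.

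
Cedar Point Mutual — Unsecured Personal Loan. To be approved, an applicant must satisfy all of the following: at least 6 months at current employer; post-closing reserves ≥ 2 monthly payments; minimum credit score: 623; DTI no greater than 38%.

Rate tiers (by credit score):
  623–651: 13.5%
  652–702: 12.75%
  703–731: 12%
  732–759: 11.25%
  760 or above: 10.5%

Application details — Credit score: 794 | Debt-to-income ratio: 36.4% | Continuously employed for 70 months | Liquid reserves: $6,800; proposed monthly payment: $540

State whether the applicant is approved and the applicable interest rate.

Approved at 10.5%

Credit score 794 ≥ 623 (meets minimum)
Employment 70 ≥ 6 months
Liquid reserves cover 6,800/540 = 12.6 months — ≥ 2 required
DTI 36.4% is within the 38% limit
All requirements met. Score 794 falls in the 760 or above tier → 10.5%.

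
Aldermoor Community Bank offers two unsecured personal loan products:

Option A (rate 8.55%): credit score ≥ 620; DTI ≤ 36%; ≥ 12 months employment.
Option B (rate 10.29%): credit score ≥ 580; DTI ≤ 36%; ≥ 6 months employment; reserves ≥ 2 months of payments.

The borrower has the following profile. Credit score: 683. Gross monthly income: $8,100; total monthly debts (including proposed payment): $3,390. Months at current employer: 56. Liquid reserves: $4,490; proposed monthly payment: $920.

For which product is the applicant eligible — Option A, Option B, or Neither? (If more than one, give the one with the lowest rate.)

Neither

DTI = 3,390/8,100 = 41.9%.
Reserves = 4,490/920 = 4.9 months.
Option A: score 683 ≥ 620; DTI 41.9% > 36%; employment 56 ≥ 12 mo → does not qualify.
Option B: score 683 ≥ 580; DTI 41.9% > 36%; employment 56 ≥ 6 mo; reserves 4.9 ≥ 2 mo → does not qualify.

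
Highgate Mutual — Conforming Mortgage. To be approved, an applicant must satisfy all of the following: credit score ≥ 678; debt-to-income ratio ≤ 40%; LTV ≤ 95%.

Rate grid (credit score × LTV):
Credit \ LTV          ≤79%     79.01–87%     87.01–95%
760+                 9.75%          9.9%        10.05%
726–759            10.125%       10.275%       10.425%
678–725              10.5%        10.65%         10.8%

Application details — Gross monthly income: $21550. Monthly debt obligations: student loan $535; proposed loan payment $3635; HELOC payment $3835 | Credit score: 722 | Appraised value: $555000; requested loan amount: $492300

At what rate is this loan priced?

Credit score 722 ≥ 678; Total monthly debts = (535 + 3,635 + 3,835) = 8,005. DTI = 8,005/21,550 = 37.1% ≤ 40%
LTV = 492,300/555,000 = 88.7% ≤ 95%
Credit 722 → row 678–725; LTV 88.7% → column 87.01–95%. Grid cell → 10.8%.

10.8%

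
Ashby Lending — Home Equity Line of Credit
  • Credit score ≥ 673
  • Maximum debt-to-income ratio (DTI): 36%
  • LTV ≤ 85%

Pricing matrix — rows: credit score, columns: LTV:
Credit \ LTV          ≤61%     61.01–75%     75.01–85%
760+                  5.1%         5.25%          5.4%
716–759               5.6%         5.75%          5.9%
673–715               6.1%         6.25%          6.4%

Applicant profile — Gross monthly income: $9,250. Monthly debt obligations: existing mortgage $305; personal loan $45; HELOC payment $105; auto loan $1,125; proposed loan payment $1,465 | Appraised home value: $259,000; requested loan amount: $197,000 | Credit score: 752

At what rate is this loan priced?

5.9%

Credit score 752 ≥ 673; Total monthly debts = (305 + 45 + 105 + 1,125 + 1,465) = 3,045. Debt-to-income = 3,045/9,250 = 32.9% — meets 36% limit
LTV: 197,000 ÷ 259,000 = 76.1%, within 85% cap
Row: 752 falls in 716–759. Column: 76.1% falls in 75.01–85%. Rate = 5.9%.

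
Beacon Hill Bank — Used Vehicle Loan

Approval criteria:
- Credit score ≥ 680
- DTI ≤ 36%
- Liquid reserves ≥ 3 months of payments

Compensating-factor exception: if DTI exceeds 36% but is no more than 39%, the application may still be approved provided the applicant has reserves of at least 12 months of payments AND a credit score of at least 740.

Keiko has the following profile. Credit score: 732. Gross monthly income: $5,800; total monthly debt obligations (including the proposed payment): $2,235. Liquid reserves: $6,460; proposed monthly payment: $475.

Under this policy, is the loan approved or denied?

Credit score 732 ≥ 680 (meets base)
DTI = 2,235/5,800 = 38.5% > 36% — standard DTI limit exceeded.
Reserves: 6,460 ÷ 475 = 13.6 months (meets 3-month minimum)
38.5% falls in the override range (36%–39%), so the compensating-factor test applies.
Override check — reserves: 13.6 mo (ok); score: 732 (below 740).
Compensating-factor requirement not fully met.

Denied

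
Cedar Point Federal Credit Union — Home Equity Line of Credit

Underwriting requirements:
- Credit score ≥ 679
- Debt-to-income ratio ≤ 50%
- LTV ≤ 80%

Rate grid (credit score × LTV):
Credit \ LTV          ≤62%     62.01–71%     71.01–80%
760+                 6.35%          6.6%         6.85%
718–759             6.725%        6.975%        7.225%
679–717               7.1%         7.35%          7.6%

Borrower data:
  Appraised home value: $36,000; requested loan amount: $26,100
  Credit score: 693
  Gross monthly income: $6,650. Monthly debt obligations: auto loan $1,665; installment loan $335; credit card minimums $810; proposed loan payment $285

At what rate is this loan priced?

Credit score 693 ≥ 679; Total monthly debts = (1,665 + 335 + 810 + 285) = 3,095. DTI: 3,095 ÷ 6,650 = 46.5%, within the 50% cap
Loan-to-value = 26,100/36,000 = 72.5% — pass (80% max)
Score 693 is in the 679–717 band; LTV 72.5% is in the 71.01–80% band → 7.6%.

7.6%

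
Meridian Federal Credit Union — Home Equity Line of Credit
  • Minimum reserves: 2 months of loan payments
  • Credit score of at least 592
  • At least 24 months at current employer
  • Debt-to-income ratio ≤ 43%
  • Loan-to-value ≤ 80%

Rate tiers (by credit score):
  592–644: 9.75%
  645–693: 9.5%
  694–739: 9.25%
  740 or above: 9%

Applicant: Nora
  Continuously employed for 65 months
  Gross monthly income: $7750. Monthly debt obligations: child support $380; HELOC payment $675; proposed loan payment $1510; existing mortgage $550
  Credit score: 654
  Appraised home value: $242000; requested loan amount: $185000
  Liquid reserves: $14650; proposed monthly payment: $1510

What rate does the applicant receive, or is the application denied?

Approved at 9.5%

Credit score 654 ≥ 592 (meets minimum)
Total monthly debts = (380 + 675 + 1,510 + 550) = 3,115. DTI = 3,115/7,750 = 40.2% ≤ 43%
LTV: 185,000 ÷ 242,000 = 76.4%, within 80% cap
Liquid reserves cover 14,650/1,510 = 9.7 months — ≥ 2 required
Employment 65 ≥ 24 months
All requirements met. Score 654 falls in the 645–693 tier → 9.5%.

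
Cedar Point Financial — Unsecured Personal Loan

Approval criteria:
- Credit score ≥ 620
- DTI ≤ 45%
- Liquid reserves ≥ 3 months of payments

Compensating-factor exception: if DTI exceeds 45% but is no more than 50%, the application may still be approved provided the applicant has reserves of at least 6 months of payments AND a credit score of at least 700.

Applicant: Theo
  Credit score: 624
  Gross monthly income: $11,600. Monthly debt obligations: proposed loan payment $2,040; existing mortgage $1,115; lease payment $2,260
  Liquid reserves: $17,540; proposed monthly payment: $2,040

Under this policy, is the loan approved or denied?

Credit score 624 ≥ 620 (meets base)
Total debts = (2,040 + 1,115 + 2,260) = 5,415. DTI = 5,415/11,600 = 46.7% > 45% — standard DTI limit exceeded.
Liquid reserves cover 17,540/2,040 = 8.6 months — ≥ 3 required
46.7% falls in the override range (45%–50%), so the compensating-factor test applies.
Override check — reserves: 8.6 mo (ok); score: 624 (below 700).
Compensating-factor requirement not fully met.

Denied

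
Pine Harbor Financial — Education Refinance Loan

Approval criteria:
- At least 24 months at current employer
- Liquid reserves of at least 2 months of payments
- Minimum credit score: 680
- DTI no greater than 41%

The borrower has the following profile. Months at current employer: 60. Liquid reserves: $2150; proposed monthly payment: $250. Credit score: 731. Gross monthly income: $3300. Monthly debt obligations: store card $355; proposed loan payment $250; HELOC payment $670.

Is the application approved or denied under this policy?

Employment 60 ≥ 24 months
Reserves: 2,150 ÷ 250 = 8.6 months (meets 2-month minimum)
Credit score 731 ≥ 680 (meets)
Total monthly debts = (355 + 250 + 670) = 1,275. DTI = 1,275/3,300 = 38.6% ≤ 41%
All criteria satisfied.

Approved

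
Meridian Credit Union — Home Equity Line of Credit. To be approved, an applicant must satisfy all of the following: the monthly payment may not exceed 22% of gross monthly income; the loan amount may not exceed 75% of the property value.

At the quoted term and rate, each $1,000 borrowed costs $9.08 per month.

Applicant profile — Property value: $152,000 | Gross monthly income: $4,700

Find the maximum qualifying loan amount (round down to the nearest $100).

$113,800

Payment cap: 22% × $4,700 = $1,034/month.
At $9.08 per $1,000, that supports 1,034/9.08 × 1,000 ≈ $113,876 → $113,800.
LTV cap: 75% × $152,000 = $114,000 → $114,000.
Binding constraint: payment-to-income.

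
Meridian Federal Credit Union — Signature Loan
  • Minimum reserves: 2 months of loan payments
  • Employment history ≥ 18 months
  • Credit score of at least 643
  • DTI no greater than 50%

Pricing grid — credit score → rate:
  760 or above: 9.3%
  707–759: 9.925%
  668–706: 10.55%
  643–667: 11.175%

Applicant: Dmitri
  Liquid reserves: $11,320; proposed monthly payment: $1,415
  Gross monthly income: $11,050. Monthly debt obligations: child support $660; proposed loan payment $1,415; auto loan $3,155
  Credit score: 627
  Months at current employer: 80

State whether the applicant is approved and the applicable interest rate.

Denied

Credit score 627 < 643 (below minimum)
Total monthly debts = (660 + 1,415 + 3,155) = 5,230. Debt-to-income = 5,230/11,050 = 47.3% — meets 50% limit
Employment 80 ≥ 18 months
Reserves = 11,320/1,415 = 8.0 months ≥ 2
Not all requirements met → denied.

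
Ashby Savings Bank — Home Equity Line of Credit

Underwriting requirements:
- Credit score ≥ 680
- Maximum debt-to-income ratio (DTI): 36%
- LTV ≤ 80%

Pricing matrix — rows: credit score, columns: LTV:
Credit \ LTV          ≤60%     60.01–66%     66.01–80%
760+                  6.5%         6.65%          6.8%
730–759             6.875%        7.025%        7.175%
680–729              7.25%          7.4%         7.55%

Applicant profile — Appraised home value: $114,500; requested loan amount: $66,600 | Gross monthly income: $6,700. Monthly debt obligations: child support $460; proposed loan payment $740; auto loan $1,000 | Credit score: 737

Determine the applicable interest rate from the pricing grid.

6.875%

Credit score 737 ≥ 680; Total monthly debts = (460 + 740 + 1,000) = 2,200. Debt-to-income = 2,200/6,700 = 32.8% — meets 36% limit
Loan-to-value = 66,600/114,500 = 58.2% — pass (80% max)
Credit 737 → row 730–759; LTV 58.2% → column ≤60%. Grid cell → 6.875%.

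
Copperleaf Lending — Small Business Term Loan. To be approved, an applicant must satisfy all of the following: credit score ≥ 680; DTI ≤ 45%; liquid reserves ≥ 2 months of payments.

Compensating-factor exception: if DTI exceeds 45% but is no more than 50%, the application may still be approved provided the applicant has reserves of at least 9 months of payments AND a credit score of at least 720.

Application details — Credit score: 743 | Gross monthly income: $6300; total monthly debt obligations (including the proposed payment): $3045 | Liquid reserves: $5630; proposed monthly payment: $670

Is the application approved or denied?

Credit score 743 ≥ 680 (meets base)
DTI: 3,045 ÷ 6,300 = 48.3%, over the 45% base limit.
Reserves = 5,630/670 = 8.4 months ≥ 2
DTI 48.3% is within the 45%–50% exception band; checking compensating factors.
Reserves 8.4 < 9 months; credit score 743 ≥ 720.
Override conditions not both satisfied; exception does not apply.

Denied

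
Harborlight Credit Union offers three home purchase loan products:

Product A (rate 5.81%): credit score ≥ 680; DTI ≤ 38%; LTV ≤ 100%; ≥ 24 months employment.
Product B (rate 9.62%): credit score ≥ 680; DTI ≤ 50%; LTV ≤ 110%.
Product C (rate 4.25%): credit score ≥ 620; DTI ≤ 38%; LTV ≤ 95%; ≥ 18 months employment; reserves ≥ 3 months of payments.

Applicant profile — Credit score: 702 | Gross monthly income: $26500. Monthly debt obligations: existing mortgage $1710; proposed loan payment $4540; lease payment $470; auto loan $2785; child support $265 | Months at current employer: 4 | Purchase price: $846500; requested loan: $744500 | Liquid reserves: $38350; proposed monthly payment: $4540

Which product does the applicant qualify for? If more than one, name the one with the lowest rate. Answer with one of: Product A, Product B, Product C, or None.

Total debts = (1,710 + 4,540 + 470 + 2,785 + 265) = 9,770; DTI = 9,770/26,500 = 36.9%.
LTV = 744,500/846,500 = 88%.
Reserves = 38,350/4,540 = 8.4 months.
Product A: score 702 ≥ 680; DTI 36.9% ≤ 38%; LTV 88% ≤ 100%; employment 4 < 24 mo → does not qualify.
Product B: score 702 ≥ 680; DTI 36.9% ≤ 50%; LTV 88% ≤ 110% → qualifies.
Product C: score 702 ≥ 620; DTI 36.9% ≤ 38%; LTV 88% ≤ 95%; employment 4 < 18 mo; reserves 8.4 ≥ 3 mo → does not qualify.

Product B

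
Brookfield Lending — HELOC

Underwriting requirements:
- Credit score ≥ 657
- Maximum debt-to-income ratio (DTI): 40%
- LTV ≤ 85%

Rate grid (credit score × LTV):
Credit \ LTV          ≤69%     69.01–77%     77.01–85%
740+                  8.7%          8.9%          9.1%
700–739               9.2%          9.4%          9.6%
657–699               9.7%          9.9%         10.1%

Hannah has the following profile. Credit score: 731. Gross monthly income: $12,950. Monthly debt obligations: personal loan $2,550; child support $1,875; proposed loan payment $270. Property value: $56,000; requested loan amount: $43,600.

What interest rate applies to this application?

9.6%

Credit score 731 ≥ 657; Total monthly debts = (2,550 + 1,875 + 270) = 4,695. DTI = 4,695/12,950 = 36.3% ≤ 40%
LTV: 43,600 ÷ 56,000 = 77.9%, within 85% cap
Score 731 is in the 700–739 band; LTV 77.9% is in the 77.01–85% band → 9.6%.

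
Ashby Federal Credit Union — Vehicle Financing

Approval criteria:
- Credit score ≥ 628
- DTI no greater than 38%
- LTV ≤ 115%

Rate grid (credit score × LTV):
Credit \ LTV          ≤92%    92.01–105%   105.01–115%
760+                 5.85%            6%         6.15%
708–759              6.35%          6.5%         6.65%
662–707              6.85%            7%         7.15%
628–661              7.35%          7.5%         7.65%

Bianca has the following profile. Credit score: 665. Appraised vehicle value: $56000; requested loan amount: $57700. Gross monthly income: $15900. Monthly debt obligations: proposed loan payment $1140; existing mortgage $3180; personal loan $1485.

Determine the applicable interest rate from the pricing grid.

Credit score 665 ≥ 628; Total monthly debts = (1,140 + 3,180 + 1,485) = 5,805. Debt-to-income = 5,805/15,900 = 36.5% — meets 38% limit
Loan-to-value = 57,700/56,000 = 103% — pass (115% max)
Row: 665 falls in 662–707. Column: 103% falls in 92.01–105%. Rate = 7%.

7%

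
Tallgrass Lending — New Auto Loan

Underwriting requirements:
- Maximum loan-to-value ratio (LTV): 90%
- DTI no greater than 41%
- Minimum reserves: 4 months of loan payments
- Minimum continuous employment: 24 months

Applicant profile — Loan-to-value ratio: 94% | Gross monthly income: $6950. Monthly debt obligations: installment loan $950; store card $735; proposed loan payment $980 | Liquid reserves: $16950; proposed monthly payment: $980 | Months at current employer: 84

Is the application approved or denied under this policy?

Denied

LTV 94% > 90%
Total monthly debts = (950 + 735 + 980) = 2,665. DTI = 2,665/6,950 = 38.3% ≤ 41%
Liquid reserves cover 16,950/980 = 17.3 months — ≥ 4 required
Employment 84 ≥ 24 months
Fails on LTV.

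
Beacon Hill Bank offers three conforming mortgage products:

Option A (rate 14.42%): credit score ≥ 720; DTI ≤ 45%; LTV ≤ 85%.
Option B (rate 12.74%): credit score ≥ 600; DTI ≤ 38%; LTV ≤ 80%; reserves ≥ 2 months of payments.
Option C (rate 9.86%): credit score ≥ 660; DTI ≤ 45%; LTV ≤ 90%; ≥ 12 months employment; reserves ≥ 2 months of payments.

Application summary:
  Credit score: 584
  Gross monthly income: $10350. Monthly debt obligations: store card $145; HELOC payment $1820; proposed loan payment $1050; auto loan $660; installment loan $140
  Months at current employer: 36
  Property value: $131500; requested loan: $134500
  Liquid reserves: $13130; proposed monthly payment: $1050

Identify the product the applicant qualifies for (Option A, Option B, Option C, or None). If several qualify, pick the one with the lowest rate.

None

Total debts = (145 + 1,820 + 1,050 + 660 + 140) = 3,815; DTI = 3,815/10,350 = 36.9%.
LTV = 134,500/131,500 = 102.3%.
Reserves = 13,130/1,050 = 12.5 months.
Option A: score 584 < 720; DTI 36.9% ≤ 45%; LTV 102.3% > 85% → does not qualify.
Option B: score 584 < 600; DTI 36.9% ≤ 38%; LTV 102.3% > 80%; reserves 12.5 ≥ 2 mo → does not qualify.
Option C: score 584 < 660; DTI 36.9% ≤ 45%; LTV 102.3% > 90%; employment 36 ≥ 12 mo; reserves 12.5 ≥ 2 mo → does not qualify.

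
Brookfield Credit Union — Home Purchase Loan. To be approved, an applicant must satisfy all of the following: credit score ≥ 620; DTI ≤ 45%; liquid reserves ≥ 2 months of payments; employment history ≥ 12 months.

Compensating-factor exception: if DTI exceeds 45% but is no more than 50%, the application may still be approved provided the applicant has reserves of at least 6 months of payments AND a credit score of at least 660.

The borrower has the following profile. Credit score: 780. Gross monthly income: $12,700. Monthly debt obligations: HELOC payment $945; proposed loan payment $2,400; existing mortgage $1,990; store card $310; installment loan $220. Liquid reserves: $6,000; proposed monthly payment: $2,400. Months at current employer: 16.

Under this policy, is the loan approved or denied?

Credit score 780 ≥ 620 (meets base)
Total debts = (945 + 2,400 + 1,990 + 310 + 220) = 5,865. DTI: 5,865 ÷ 12,700 = 46.2%, over the 45% base limit.
Reserves = 6,000/2,400 = 2.5 months ≥ 2
Employment 16 ≥ 12 months
46.2% falls in the override range (45%–50%), so the compensating-factor test applies.
Reserves 2.5 < 6 months; credit score 780 ≥ 660.
Compensating-factor requirement not fully met.

Denied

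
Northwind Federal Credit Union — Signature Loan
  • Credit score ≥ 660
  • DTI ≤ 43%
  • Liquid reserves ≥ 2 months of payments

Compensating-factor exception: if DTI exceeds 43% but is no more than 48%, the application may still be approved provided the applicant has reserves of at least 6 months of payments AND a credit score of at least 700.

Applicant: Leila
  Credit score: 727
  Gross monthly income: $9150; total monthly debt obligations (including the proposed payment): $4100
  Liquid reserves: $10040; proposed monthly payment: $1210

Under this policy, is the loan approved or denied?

Credit score 727 ≥ 660 (meets base)
DTI = 4,100/9,150 = 44.8% > 43% — standard DTI limit exceeded.
Liquid reserves cover 10,040/1,210 = 8.3 months — ≥ 2 required
44.8% falls in the override range (43%–48%), so the compensating-factor test applies.
Override check — reserves: 8.3 mo (ok); score: 727 (ok).
Both compensating conditions met → exception applies.

Approved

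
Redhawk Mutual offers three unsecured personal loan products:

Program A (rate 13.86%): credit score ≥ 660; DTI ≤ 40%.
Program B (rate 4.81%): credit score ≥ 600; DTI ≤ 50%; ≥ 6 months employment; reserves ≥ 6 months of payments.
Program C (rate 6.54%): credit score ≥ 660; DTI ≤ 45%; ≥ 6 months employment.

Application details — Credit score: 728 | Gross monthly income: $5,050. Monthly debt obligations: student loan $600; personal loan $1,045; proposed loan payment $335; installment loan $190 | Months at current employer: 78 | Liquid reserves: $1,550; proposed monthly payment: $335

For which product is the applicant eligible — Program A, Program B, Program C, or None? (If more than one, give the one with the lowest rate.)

Program C

Total debts = (600 + 1,045 + 335 + 190) = 2,170; DTI = 2,170/5,050 = 43%.
Reserves = 1,550/335 = 4.6 months.
Program A: score 728 ≥ 660; DTI 43% > 40% → does not qualify.
Program B: score 728 ≥ 600; DTI 43% ≤ 50%; employment 78 ≥ 6 mo; reserves 4.6 < 6 mo → does not qualify.
Program C: score 728 ≥ 660; DTI 43% ≤ 45%; employment 78 ≥ 6 mo → qualifies.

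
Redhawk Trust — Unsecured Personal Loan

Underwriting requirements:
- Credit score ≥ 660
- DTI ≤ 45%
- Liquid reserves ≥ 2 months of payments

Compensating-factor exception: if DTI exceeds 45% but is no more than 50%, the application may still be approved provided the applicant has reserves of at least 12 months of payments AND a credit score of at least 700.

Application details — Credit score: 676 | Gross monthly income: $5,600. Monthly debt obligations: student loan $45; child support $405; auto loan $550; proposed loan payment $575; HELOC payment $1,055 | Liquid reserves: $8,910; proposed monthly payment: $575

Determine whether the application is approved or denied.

Credit score 676 ≥ 660 (meets base)
Total debts = (45 + 405 + 550 + 575 + 1,055) = 2,630. DTI = 2,630/5,600 = 47% > 45% — standard DTI limit exceeded.
Reserves = 8,910/575 = 15.5 months ≥ 2
DTI 47% is within the 45%–50% exception band; checking compensating factors.
Override check — reserves: 15.5 mo (ok); score: 676 (below 700).
Compensating-factor requirement not fully met.

Denied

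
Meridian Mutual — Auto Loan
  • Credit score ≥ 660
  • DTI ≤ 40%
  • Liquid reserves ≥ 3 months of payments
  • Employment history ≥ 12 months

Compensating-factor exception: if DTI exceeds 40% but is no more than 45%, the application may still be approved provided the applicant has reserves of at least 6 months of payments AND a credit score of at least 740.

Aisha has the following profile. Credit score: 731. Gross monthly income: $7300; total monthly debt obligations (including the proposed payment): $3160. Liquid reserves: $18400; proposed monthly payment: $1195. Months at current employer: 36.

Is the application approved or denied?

Denied

Credit score 731 ≥ 660 (meets base)
DTI = 3,160/7,300 = 43.3% > 40% — standard DTI limit exceeded.
Reserves = 18,400/1,195 = 15.4 months ≥ 3
Employment 36 ≥ 12 months
43.3% falls in the override range (40%–45%), so the compensating-factor test applies.
Reserves 15.4 ≥ 6 months; credit score 731 < 740.
Override conditions not both satisfied; exception does not apply.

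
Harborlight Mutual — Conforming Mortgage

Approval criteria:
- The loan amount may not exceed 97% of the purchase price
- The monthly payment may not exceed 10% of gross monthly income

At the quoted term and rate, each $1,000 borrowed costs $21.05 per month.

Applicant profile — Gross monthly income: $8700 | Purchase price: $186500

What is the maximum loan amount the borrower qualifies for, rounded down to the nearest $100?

Payment cap: 10% × $8,700 = $870/month.
At $21.05 per $1,000, that supports 870/21.05 × 1,000 ≈ $41,330 → $41,300.
LTV cap: 97% × $186,500 = $180,905 → $180,900.
Binding constraint: payment-to-income.

$41,300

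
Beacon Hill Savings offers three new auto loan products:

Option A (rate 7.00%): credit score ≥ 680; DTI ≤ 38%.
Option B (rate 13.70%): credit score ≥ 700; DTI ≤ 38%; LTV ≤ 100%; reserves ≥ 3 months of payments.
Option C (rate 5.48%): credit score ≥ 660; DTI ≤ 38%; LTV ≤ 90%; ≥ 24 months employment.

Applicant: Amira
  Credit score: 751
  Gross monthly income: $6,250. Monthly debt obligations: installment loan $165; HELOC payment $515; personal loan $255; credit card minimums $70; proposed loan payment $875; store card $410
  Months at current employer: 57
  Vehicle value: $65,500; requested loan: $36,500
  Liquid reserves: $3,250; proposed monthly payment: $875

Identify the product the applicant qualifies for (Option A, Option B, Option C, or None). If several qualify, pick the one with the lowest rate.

Option C

Total debts = (165 + 515 + 255 + 70 + 875 + 410) = 2,290; DTI = 2,290/6,250 = 36.6%.
LTV = 36,500/65,500 = 55.7%.
Reserves = 3,250/875 = 3.7 months.
Option A: score 751 ≥ 680; DTI 36.6% ≤ 38% → qualifies.
Option B: score 751 ≥ 700; DTI 36.6% ≤ 38%; LTV 55.7% ≤ 100%; reserves 3.7 ≥ 3 mo → qualifies.
Option C: score 751 ≥ 660; DTI 36.6% ≤ 38%; LTV 55.7% ≤ 90%; employment 57 ≥ 24 mo → qualifies.
Qualifying: Option A, Option B, Option C. Lowest rate is 5.48% → Option C.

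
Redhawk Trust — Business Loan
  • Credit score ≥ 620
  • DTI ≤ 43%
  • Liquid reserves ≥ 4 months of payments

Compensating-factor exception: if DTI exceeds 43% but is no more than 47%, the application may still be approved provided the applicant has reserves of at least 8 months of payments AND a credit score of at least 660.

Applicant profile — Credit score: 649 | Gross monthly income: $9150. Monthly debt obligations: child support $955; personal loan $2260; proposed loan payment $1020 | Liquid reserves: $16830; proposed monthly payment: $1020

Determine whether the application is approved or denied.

Denied

Credit score 649 ≥ 620 (meets base)
Total debts = (955 + 2,260 + 1,020) = 4,235. DTI: 4,235 ÷ 9,150 = 46.3%, over the 43% base limit.
Liquid reserves cover 16,830/1,020 = 16.5 months — ≥ 4 required
46.3% falls in the override range (43%–47%), so the compensating-factor test applies.
Reserves 16.5 ≥ 8 months; credit score 649 < 660.
Override conditions not both satisfied; exception does not apply.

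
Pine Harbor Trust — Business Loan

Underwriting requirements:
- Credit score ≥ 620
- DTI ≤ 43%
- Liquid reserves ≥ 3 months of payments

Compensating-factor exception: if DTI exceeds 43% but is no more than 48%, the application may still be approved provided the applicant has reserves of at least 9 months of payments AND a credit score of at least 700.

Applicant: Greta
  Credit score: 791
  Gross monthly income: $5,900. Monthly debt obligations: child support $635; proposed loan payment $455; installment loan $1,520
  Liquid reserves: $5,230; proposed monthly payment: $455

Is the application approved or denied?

Approved

Credit score 791 ≥ 620 (meets base)
Total debts = (635 + 455 + 1,520) = 2,610. DTI = 2,610/5,900 = 44.2% > 43% — standard DTI limit exceeded.
Reserves: 5,230 ÷ 455 = 11.5 months (meets 3-month minimum)
DTI 44.2% is within the 43%–48% exception band; checking compensating factors.
Reserves 11.5 ≥ 9 months; credit score 791 ≥ 700.
Both override conditions satisfied; DTI exception granted.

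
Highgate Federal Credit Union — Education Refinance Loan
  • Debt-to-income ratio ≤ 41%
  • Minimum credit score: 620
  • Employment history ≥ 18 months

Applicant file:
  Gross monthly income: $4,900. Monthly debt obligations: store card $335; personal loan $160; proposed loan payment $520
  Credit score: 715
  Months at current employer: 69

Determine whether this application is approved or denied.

Approved

Total monthly debts = (335 + 160 + 520) = 1,015. Debt-to-income = 1,015/4,900 = 20.7% — meets 41% limit
Credit score 715 ≥ 620 (meets)
Employment 69 ≥ 18 months
All criteria satisfied.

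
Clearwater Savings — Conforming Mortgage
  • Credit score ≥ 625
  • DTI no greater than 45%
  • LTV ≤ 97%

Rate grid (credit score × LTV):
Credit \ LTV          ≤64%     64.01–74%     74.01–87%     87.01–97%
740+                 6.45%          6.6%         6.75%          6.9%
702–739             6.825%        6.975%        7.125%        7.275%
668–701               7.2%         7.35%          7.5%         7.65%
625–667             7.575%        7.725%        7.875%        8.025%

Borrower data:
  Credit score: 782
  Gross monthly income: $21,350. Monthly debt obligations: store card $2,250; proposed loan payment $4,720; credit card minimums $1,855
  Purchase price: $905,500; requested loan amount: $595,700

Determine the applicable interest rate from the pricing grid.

Credit score 782 ≥ 625; Total monthly debts = (2,250 + 4,720 + 1,855) = 8,825. DTI = 8,825/21,350 = 41.3% ≤ 45%
LTV: 595,700 ÷ 905,500 = 65.8%, within 97% cap
Credit 782 → row 740+; LTV 65.8% → column 64.01–74%. Grid cell → 6.6%.

6.6%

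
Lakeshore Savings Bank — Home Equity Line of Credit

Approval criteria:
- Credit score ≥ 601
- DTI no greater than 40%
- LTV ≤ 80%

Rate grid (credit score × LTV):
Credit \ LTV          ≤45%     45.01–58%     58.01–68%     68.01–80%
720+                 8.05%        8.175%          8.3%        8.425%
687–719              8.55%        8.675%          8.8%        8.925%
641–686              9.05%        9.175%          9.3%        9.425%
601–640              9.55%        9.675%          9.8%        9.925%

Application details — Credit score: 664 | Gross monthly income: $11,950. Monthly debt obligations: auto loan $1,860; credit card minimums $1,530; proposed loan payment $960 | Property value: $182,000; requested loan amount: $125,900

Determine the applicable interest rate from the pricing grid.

Credit score 664 ≥ 601; Total monthly debts = (1,860 + 1,530 + 960) = 4,350. DTI: 4,350 ÷ 11,950 = 36.4%, within the 40% cap
Loan-to-value = 125,900/182,000 = 69.2% — pass (80% max)
Score 664 is in the 641–686 band; LTV 69.2% is in the 68.01–80% band → 9.425%.

9.425%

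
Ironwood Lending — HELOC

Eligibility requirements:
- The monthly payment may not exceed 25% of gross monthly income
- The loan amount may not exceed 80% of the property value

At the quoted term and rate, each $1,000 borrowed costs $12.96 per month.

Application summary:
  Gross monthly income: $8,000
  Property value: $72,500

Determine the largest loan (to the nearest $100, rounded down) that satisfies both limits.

$58,000

Payment cap: 25% × $8,000 = $2,000/month.
At $12.96 per $1,000, that supports 2,000/12.96 × 1,000 ≈ $154,320 → $154,300.
LTV cap: 80% × $72,500 = $58,000 → $58,000.
Binding constraint: loan-to-value.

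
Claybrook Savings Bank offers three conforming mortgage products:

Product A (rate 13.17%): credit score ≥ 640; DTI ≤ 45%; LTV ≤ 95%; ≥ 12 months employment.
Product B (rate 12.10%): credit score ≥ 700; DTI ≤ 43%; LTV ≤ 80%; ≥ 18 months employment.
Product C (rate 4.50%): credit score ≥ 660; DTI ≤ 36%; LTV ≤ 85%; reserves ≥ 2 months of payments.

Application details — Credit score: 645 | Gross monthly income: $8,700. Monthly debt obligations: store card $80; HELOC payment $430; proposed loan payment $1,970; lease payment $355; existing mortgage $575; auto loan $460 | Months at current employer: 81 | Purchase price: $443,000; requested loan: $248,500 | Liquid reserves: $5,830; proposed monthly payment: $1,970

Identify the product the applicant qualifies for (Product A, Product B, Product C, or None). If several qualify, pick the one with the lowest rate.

Total debts = (80 + 430 + 1,970 + 355 + 575 + 460) = 3,870; DTI = 3,870/8,700 = 44.5%.
LTV = 248,500/443,000 = 56.1%.
Reserves = 5,830/1,970 = 3.0 months.
Product A: score 645 ≥ 640; DTI 44.5% ≤ 45%; LTV 56.1% ≤ 95%; employment 81 ≥ 12 mo → qualifies.
Product B: score 645 < 700; DTI 44.5% > 43%; LTV 56.1% ≤ 80%; employment 81 ≥ 18 mo → does not qualify.
Product C: score 645 < 660; DTI 44.5% > 36%; LTV 56.1% ≤ 85%; reserves 3.0 ≥ 2 mo → does not qualify.

Product A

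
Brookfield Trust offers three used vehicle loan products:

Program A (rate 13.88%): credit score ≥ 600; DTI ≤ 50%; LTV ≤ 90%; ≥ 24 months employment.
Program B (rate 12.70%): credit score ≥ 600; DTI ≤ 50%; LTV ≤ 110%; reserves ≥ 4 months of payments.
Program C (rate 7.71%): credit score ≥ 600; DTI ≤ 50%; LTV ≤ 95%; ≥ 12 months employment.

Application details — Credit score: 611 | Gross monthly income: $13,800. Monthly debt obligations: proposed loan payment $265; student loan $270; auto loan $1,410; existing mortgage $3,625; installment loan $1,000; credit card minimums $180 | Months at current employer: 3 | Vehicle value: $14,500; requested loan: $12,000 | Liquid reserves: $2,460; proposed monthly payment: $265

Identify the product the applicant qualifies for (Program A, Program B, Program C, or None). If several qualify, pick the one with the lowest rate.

Program B

Total debts = (265 + 270 + 1,410 + 3,625 + 1,000 + 180) = 6,750; DTI = 6,750/13,800 = 48.9%.
LTV = 12,000/14,500 = 82.8%.
Reserves = 2,460/265 = 9.3 months.
Program A: score 611 ≥ 600; DTI 48.9% ≤ 50%; LTV 82.8% ≤ 90%; employment 3 < 24 mo → does not qualify.
Program B: score 611 ≥ 600; DTI 48.9% ≤ 50%; LTV 82.8% ≤ 110%; reserves 9.3 ≥ 4 mo → qualifies.
Program C: score 611 ≥ 600; DTI 48.9% ≤ 50%; LTV 82.8% ≤ 95%; employment 3 < 12 mo → does not qualify.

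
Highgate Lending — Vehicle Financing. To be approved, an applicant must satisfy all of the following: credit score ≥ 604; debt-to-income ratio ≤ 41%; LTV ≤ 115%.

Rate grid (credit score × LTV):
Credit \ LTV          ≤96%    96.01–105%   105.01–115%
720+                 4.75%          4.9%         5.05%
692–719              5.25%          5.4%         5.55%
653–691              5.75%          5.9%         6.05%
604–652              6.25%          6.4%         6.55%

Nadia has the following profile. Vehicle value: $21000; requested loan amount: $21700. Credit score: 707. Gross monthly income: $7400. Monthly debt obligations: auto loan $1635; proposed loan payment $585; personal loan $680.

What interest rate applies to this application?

Credit score 707 ≥ 604; Total monthly debts = (1,635 + 585 + 680) = 2,900. DTI = 2,900/7,400 = 39.2% ≤ 41%
LTV: 21,700 ÷ 21,000 = 103.3%, within 115% cap
Score 707 is in the 692–719 band; LTV 103.3% is in the 96.01–105% band → 5.4%.

5.4%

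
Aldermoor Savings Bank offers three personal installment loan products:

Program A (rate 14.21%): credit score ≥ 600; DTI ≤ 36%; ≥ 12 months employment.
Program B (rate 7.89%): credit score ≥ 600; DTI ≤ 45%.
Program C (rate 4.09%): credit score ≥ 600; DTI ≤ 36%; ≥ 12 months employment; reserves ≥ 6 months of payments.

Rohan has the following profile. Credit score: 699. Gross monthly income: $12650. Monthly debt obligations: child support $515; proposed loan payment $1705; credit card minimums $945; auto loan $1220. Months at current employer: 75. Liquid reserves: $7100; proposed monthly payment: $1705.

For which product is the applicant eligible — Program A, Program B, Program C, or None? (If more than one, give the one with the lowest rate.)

Total debts = (515 + 1,705 + 945 + 1,220) = 4,385; DTI = 4,385/12,650 = 34.7%.
Reserves = 7,100/1,705 = 4.2 months.
Program A: score 699 ≥ 600; DTI 34.7% ≤ 36%; employment 75 ≥ 12 mo → qualifies.
Program B: score 699 ≥ 600; DTI 34.7% ≤ 45% → qualifies.
Program C: score 699 ≥ 600; DTI 34.7% ≤ 36%; employment 75 ≥ 12 mo; reserves 4.2 < 6 mo → does not qualify.
Qualifying: Program A, Program B. Lowest rate is 7.89% → Program B.

Program B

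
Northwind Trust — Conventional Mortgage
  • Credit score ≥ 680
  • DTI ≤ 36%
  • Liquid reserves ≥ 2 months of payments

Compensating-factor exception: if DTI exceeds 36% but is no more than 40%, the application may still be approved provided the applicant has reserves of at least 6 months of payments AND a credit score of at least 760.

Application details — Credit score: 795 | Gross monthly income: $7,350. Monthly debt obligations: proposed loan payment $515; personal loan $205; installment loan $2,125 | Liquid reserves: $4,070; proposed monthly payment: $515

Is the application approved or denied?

Credit score 795 ≥ 680 (meets base)
Total debts = (515 + 205 + 2,125) = 2,845. DTI = 2,845/7,350 = 38.7% > 36% — standard DTI limit exceeded.
Liquid reserves cover 4,070/515 = 7.9 months — ≥ 2 required
DTI 38.7% is within the 36%–40% exception band; checking compensating factors.
Reserves 7.9 ≥ 6 months; credit score 795 ≥ 760.
Both compensating conditions met → exception applies.

Approved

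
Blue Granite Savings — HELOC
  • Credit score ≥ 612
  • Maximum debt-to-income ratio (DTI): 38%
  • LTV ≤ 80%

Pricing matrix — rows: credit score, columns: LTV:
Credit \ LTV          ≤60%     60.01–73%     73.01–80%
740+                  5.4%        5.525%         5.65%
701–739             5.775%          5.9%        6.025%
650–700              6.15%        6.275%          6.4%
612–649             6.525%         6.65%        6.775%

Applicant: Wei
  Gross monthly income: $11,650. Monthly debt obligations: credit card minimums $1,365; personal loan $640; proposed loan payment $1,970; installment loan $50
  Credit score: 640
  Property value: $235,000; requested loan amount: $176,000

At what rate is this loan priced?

Credit score 640 ≥ 612; Total monthly debts = (1,365 + 640 + 1,970 + 50) = 4,025. DTI: 4,025 ÷ 11,650 = 34.5%, within the 38% cap
Loan-to-value = 176,000/235,000 = 74.9% — pass (80% max)
Score 640 is in the 612–649 band; LTV 74.9% is in the 73.01–80% band → 6.775%.

6.775%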